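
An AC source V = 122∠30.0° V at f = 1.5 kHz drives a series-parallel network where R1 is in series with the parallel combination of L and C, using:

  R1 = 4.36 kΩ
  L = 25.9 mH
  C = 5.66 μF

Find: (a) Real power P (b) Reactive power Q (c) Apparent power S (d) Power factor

Step 1 — Angular frequency: ω = 2π·f = 2π·1500 = 9425 rad/s.
Step 2 — Component impedances:
  R1: Z = R = 4360 Ω
  L: Z = jωL = j·9425·0.0259 = 0 + j244.1 Ω
  C: Z = 1/(jωC) = -j/(ω·C) = 0 - j18.75 Ω
Step 3 — Parallel branch: L || C = 1/(1/L + 1/C) = 0 - j20.31 Ω.
Step 4 — Series with R1: Z_total = R1 + (L || C) = 4360 - j20.31 Ω = 4360∠-0.3° Ω.
Step 5 — Source phasor: V = 122∠30.0° V = 105.7 + j61 V.
Step 6 — Current: I = V / Z = 0.02417 + j0.0141 A = 0.02798∠30.3° A.
Step 7 — Complex power: S = V·I* = 3.414 - j0.0159 VA.
Step 8 — Real power: P = Re(S) = 3.414 W.
Step 9 — Reactive power: Q = Im(S) = -0.0159 VAR.
Step 10 — Apparent power: |S| = 3.414 VA.
Step 11 — Power factor: PF = P/|S| = 1 (leading).

(a) P = 3.414 W  (b) Q = -0.0159 VAR  (c) S = 3.414 VA  (d) PF = 1 (leading)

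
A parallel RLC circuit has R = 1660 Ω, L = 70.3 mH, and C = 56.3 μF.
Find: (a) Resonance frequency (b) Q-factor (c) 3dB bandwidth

Step 1 — Resonance: ω₀ = 1/√(LC) = 1/√(0.0703·5.63e-05) = 502.7 rad/s.
Step 2 — f₀ = ω₀/(2π) = 80 Hz.
Step 3 — Parallel Q: Q = R/(ω₀L) = 1660/(502.7·0.0703) = 46.98.
Step 4 — Bandwidth: Δω = ω₀/Q = 10.7 rad/s; BW = Δω/(2π) = 1.703 Hz.

(a) f₀ = 80 Hz  (b) Q = 46.98  (c) BW = 1.703 Hz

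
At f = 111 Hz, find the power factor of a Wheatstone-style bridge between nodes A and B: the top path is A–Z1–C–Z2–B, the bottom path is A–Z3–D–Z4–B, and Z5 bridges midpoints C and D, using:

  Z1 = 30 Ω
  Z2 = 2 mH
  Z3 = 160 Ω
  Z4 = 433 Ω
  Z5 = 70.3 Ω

Step 1 — Angular frequency: ω = 2π·f = 2π·111 = 697.4 rad/s.
Step 2 — Component impedances:
  Z1: Z = R = 30 Ω
  Z2: Z = jωL = j·697.4·0.002 = 0 + j1.395 Ω
  Z3: Z = R = 160 Ω
  Z4: Z = R = 433 Ω
  Z5: Z = R = 70.3 Ω
Step 3 — Bridge requires nodal analysis (the Z5 bridge couples midpoints C and D, so the two paths cannot be reduced to a simple series/parallel combination). Setting node B to ground and injecting 1 A at node A, the 3-node admittance system at A, C, D solves to V_A = Z_AB = 26.41 + j1.349 Ω = 26.45∠2.9° Ω.
Step 4 — Power factor: PF = cos(φ) = Re(Z)/|Z| = 26.411/26.445 = 0.9987.
Step 5 — Type: Im(Z) = 1.349 ⇒ lagging (phase φ = 2.9°).

PF = 0.9987 (lagging, φ = 2.9°)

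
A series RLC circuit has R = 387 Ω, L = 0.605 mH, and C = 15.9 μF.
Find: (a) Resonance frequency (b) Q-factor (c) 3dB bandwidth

Step 1 — Resonance condition Im(Z)=0 gives ω₀ = 1/√(LC).
Step 2 — ω₀ = 1/√(0.000605·1.59e-05) = 1.02e+04 rad/s.
Step 3 — f₀ = ω₀/(2π) = 1623 Hz.
Step 4 — Series Q: Q = ω₀L/R = 1.02e+04·0.000605/387 = 0.01594.
Step 5 — 3dB bandwidth: Δω = ω₀/Q = 6.397e+05 rad/s; BW = Δω/(2π) = 1.018e+05 Hz.

(a) f₀ = 1623 Hz  (b) Q = 0.01594  (c) BW = 1.018e+05 Hz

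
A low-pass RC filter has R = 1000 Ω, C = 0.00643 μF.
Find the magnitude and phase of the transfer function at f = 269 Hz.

Step 1 — Angular frequency: ω = 2π·269 = 1690 rad/s.
Step 2 — Transfer function: H(jω) = 1/(1 + jωRC).
Step 3 — Denominator: 1 + jωRC = 1 + j·1690·1000·6.43e-09 = 1 + j0.01087.
Step 4 — H = 0.9999 - j0.01087.
Step 5 — Magnitude: |H| = 0.9999 (-0.0 dB); phase: φ = -0.6°.

|H| = 0.9999 (-0.0 dB), φ = -0.6°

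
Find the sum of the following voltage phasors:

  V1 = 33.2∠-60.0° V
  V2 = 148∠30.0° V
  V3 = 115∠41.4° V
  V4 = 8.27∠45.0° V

Step 1 — Convert each phasor to rectangular form:
  V1 = 33.2·(cos(-60.0°) + j·sin(-60.0°)) = 16.6 - j28.75 V
  V2 = 148·(cos(30.0°) + j·sin(30.0°)) = 128.2 + j74 V
  V3 = 115·(cos(41.4°) + j·sin(41.4°)) = 86.26 + j76.05 V
  V4 = 8.27·(cos(45.0°) + j·sin(45.0°)) = 5.848 + j5.848 V
Step 2 — Sum components: V_total = 236.9 + j127.1 V.
Step 3 — Convert to polar: |V_total| = 268.8 V, ∠V_total = 28.2°.

V_total = 268.8∠28.2° V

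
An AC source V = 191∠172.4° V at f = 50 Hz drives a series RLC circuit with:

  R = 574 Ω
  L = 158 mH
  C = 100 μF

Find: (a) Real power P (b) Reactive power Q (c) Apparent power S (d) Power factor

Step 1 — Angular frequency: ω = 2π·f = 2π·50 = 314.2 rad/s.
Step 2 — Component impedances:
  R: Z = R = 574 Ω
  L: Z = jωL = j·314.2·0.158 = 0 + j49.64 Ω
  C: Z = 1/(jωC) = -j/(ω·C) = 0 - j31.83 Ω
Step 3 — Series combination: Z_total = R + L + C = 574 + j17.81 Ω = 574.3∠1.8° Ω.
Step 4 — Source phasor: V = 191∠172.4° V = -189.3 + j25.26 V.
Step 5 — Current: I = V / Z = -0.3281 + j0.05419 A = 0.3326∠170.6° A.
Step 6 — Complex power: S = V·I* = 63.49 + j1.97 VA.
Step 7 — Real power: P = Re(S) = 63.49 W.
Step 8 — Reactive power: Q = Im(S) = 1.97 VAR.
Step 9 — Apparent power: |S| = 63.53 VA.
Step 10 — Power factor: PF = P/|S| = 0.9995 (lagging).

(a) P = 63.49 W  (b) Q = 1.97 VAR  (c) S = 63.53 VA  (d) PF = 0.9995 (lagging)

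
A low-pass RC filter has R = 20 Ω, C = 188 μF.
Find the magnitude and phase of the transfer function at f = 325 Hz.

Step 1 — Angular frequency: ω = 2π·325 = 2042 rad/s.
Step 2 — Transfer function: H(jω) = 1/(1 + jωRC).
Step 3 — Denominator: 1 + jωRC = 1 + j·2042·20·0.000188 = 1 + j7.678.
Step 4 — H = 0.01668 - j0.1281.
Step 5 — Magnitude: |H| = 0.1292 (-17.8 dB); phase: φ = -82.6°.

|H| = 0.1292 (-17.8 dB), φ = -82.6°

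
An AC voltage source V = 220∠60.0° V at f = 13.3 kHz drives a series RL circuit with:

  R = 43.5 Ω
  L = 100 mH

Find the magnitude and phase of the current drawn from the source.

Step 1 — Angular frequency: ω = 2π·f = 2π·1.33e+04 = 8.357e+04 rad/s.
Step 2 — Component impedances:
  R: Z = R = 43.5 Ω
  L: Z = jωL = j·8.357e+04·0.1 = 0 + j8357 Ω
Step 3 — Series combination: Z_total = R + L = 43.5 + j8357 Ω = 8357∠89.7° Ω.
Step 4 — Source phasor: V = 220∠60.0° V = 110 + j190.5 V.
Step 5 — Ohm's law: I = V / Z_total = (110 + j190.5) / (43.5 + j8357) = 0.02287 - j0.01304 A.
Step 6 — Convert to polar: |I| = 0.02633 A, ∠I = -29.7°.

I = 0.02633∠-29.7° A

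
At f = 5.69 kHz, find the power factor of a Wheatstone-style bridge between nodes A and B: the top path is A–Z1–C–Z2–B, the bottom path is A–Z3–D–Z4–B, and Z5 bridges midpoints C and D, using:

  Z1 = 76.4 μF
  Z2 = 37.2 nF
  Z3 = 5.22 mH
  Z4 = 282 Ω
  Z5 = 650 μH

Step 1 — Angular frequency: ω = 2π·f = 2π·5690 = 3.575e+04 rad/s.
Step 2 — Component impedances:
  Z1: Z = 1/(jωC) = -j/(ω·C) = 0 - j0.3661 Ω
  Z2: Z = 1/(jωC) = -j/(ω·C) = 0 - j751.9 Ω
  Z3: Z = jωL = j·3.575e+04·0.00522 = 0 + j186.6 Ω
  Z4: Z = R = 282 Ω
  Z5: Z = jωL = j·3.575e+04·0.00065 = 0 + j23.24 Ω
Step 3 — Bridge requires nodal analysis (the Z5 bridge couples midpoints C and D, so the two paths cannot be reduced to a simple series/parallel combination). Setting node B to ground and injecting 1 A at node A, the 3-node admittance system at A, C, D solves to V_A = Z_AB = 259.6 - j79.15 Ω = 271.4∠-17.0° Ω.
Step 4 — Power factor: PF = cos(φ) = Re(Z)/|Z| = 259.6/271.4 = 0.9565.
Step 5 — Type: Im(Z) = -79.15 ⇒ leading (phase φ = -17.0°).

PF = 0.9565 (leading, φ = -17.0°)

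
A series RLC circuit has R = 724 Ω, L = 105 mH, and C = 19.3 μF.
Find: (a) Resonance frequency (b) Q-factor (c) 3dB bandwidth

Step 1 — Resonance condition Im(Z)=0 gives ω₀ = 1/√(LC).
Step 2 — ω₀ = 1/√(0.105·1.93e-05) = 702.5 rad/s.
Step 3 — f₀ = ω₀/(2π) = 111.8 Hz.
Step 4 — Series Q: Q = ω₀L/R = 702.5·0.105/724 = 0.1019.
Step 5 — 3dB bandwidth: Δω = ω₀/Q = 6895 rad/s; BW = Δω/(2π) = 1097 Hz.

(a) f₀ = 111.8 Hz  (b) Q = 0.1019  (c) BW = 1097 Hz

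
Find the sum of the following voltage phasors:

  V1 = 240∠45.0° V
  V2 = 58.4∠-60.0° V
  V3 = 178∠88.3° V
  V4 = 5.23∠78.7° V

Step 1 — Convert each phasor to rectangular form:
  V1 = 240·(cos(45.0°) + j·sin(45.0°)) = 169.7 + j169.7 V
  V2 = 58.4·(cos(-60.0°) + j·sin(-60.0°)) = 29.2 - j50.58 V
  V3 = 178·(cos(88.3°) + j·sin(88.3°)) = 5.281 + j177.9 V
  V4 = 5.23·(cos(78.7°) + j·sin(78.7°)) = 1.025 + j5.129 V
Step 2 — Sum components: V_total = 205.2 + j302.2 V.
Step 3 — Convert to polar: |V_total| = 365.3 V, ∠V_total = 55.8°.

V_total = 365.3∠55.8° V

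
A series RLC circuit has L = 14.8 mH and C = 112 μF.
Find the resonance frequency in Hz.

Step 1 — Resonance condition Im(Z)=0 gives ω₀ = 1/√(LC).
Step 2 — ω₀ = 1/√(0.0148·0.000112) = 776.7 rad/s.
Step 3 — f₀ = ω₀/(2π) = 123.6 Hz.

f₀ = 123.6 Hz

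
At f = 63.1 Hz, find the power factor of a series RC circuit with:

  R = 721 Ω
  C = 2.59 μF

Step 1 — Angular frequency: ω = 2π·f = 2π·63.1 = 396.5 rad/s.
Step 2 — Component impedances:
  R: Z = R = 721 Ω
  C: Z = 1/(jωC) = -j/(ω·C) = 0 - j973.8 Ω
Step 3 — Series combination: Z_total = R + C = 721 - j973.8 Ω = 1212∠-53.5° Ω.
Step 4 — Power factor: PF = cos(φ) = Re(Z)/|Z| = 721/1211.7 = 0.595.
Step 5 — Type: Im(Z) = -973.8 ⇒ leading (phase φ = -53.5°).

PF = 0.595 (leading, φ = -53.5°)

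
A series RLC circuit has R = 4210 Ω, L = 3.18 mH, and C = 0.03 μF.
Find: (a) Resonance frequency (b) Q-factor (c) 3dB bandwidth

Step 1 — Resonance: ω₀ = 1/√(LC) = 1/√(0.00318·3e-08) = 1.024e+05 rad/s.
Step 2 — f₀ = ω₀/(2π) = 1.629e+04 Hz.
Step 3 — Series Q: Q = ω₀L/R = 1.024e+05·0.00318/4210 = 0.07733.
Step 4 — Bandwidth: Δω = ω₀/Q = 1.324e+06 rad/s; BW = Δω/(2π) = 2.107e+05 Hz.

(a) f₀ = 1.629e+04 Hz  (b) Q = 0.07733  (c) BW = 2.107e+05 Hz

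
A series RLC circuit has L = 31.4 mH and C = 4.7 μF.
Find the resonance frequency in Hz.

Step 1 — Resonance condition Im(Z)=0 gives ω₀ = 1/√(LC).
Step 2 — ω₀ = 1/√(0.0314·4.7e-06) = 2603 rad/s.
Step 3 — f₀ = ω₀/(2π) = 414.3 Hz.

f₀ = 414.3 Hz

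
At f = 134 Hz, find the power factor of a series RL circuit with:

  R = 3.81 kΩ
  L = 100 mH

Step 1 — Angular frequency: ω = 2π·f = 2π·134 = 841.9 rad/s.
Step 2 — Component impedances:
  R: Z = R = 3810 Ω
  L: Z = jωL = j·841.9·0.1 = 0 + j84.19 Ω
Step 3 — Series combination: Z_total = R + L = 3810 + j84.19 Ω = 3811∠1.3° Ω.
Step 4 — Power factor: PF = cos(φ) = Re(Z)/|Z| = 3810/3810.9 = 0.9998.
Step 5 — Type: Im(Z) = 84.19 ⇒ lagging (phase φ = 1.3°).

PF = 0.9998 (lagging, φ = 1.3°)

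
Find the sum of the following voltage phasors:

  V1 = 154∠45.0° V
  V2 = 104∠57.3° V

Step 1 — Convert each phasor to rectangular form:
  V1 = 154·(cos(45.0°) + j·sin(45.0°)) = 108.9 + j108.9 V
  V2 = 104·(cos(57.3°) + j·sin(57.3°)) = 56.18 + j87.52 V
Step 2 — Sum components: V_total = 165.1 + j196.4 V.
Step 3 — Convert to polar: |V_total| = 256.6 V, ∠V_total = 50.0°.

V_total = 256.6∠50.0° V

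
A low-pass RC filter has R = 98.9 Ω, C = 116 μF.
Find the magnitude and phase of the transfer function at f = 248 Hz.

Step 1 — Angular frequency: ω = 2π·248 = 1558 rad/s.
Step 2 — Transfer function: H(jω) = 1/(1 + jωRC).
Step 3 — Denominator: 1 + jωRC = 1 + j·1558·98.9·0.000116 = 1 + j17.88.
Step 4 — H = 0.003119 - j0.05576.
Step 5 — Magnitude: |H| = 0.05585 (-25.1 dB); phase: φ = -86.8°.

|H| = 0.05585 (-25.1 dB), φ = -86.8°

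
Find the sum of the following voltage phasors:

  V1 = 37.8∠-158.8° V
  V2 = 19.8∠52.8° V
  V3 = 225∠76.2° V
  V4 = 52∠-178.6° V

Step 1 — Convert each phasor to rectangular form:
  V1 = 37.8·(cos(-158.8°) + j·sin(-158.8°)) = -35.24 - j13.67 V
  V2 = 19.8·(cos(52.8°) + j·sin(52.8°)) = 11.97 + j15.77 V
  V3 = 225·(cos(76.2°) + j·sin(76.2°)) = 53.67 + j218.5 V
  V4 = 52·(cos(-178.6°) + j·sin(-178.6°)) = -51.98 - j1.27 V
Step 2 — Sum components: V_total = -21.59 + j219.3 V.
Step 3 — Convert to polar: |V_total| = 220.4 V, ∠V_total = 95.6°.

V_total = 220.4∠95.6° V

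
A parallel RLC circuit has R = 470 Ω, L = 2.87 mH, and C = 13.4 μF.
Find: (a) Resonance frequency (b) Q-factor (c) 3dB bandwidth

Step 1 — Resonance: ω₀ = 1/√(LC) = 1/√(0.00287·1.34e-05) = 5099 rad/s.
Step 2 — f₀ = ω₀/(2π) = 811.6 Hz.
Step 3 — Parallel Q: Q = R/(ω₀L) = 470/(5099·0.00287) = 32.12.
Step 4 — Bandwidth: Δω = ω₀/Q = 158.8 rad/s; BW = Δω/(2π) = 25.27 Hz.

(a) f₀ = 811.6 Hz  (b) Q = 32.12  (c) BW = 25.27 Hz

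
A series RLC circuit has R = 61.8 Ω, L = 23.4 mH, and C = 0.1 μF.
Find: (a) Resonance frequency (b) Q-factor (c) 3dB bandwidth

Step 1 — Resonance condition Im(Z)=0 gives ω₀ = 1/√(LC).
Step 2 — ω₀ = 1/√(0.0234·1e-07) = 2.067e+04 rad/s.
Step 3 — f₀ = ω₀/(2π) = 3290 Hz.
Step 4 — Series Q: Q = ω₀L/R = 2.067e+04·0.0234/61.8 = 7.827.
Step 5 — 3dB bandwidth: Δω = ω₀/Q = 2641 rad/s; BW = Δω/(2π) = 420.3 Hz.

(a) f₀ = 3290 Hz  (b) Q = 7.827  (c) BW = 420.3 Hz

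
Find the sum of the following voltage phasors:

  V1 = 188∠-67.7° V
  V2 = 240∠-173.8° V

Step 1 — Convert each phasor to rectangular form:
  V1 = 188·(cos(-67.7°) + j·sin(-67.7°)) = 71.34 - j173.9 V
  V2 = 240·(cos(-173.8°) + j·sin(-173.8°)) = -238.6 - j25.92 V
Step 2 — Sum components: V_total = -167.3 - j199.9 V.
Step 3 — Convert to polar: |V_total| = 260.6 V, ∠V_total = -129.9°.

V_total = 260.6∠-129.9° V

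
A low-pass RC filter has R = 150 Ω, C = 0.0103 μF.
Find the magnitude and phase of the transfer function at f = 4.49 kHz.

Step 1 — Angular frequency: ω = 2π·4490 = 2.821e+04 rad/s.
Step 2 — Transfer function: H(jω) = 1/(1 + jωRC).
Step 3 — Denominator: 1 + jωRC = 1 + j·2.821e+04·150·1.03e-08 = 1 + j0.04359.
Step 4 — H = 0.9981 - j0.0435.
Step 5 — Magnitude: |H| = 0.9991 (-0.0 dB); phase: φ = -2.5°.

|H| = 0.9991 (-0.0 dB), φ = -2.5°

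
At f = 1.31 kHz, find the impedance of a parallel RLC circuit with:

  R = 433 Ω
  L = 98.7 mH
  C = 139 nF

Step 1 — Angular frequency: ω = 2π·f = 2π·1310 = 8231 rad/s.
Step 2 — Component impedances:
  R: Z = R = 433 Ω
  L: Z = jωL = j·8231·0.0987 = 0 + j812.4 Ω
  C: Z = 1/(jωC) = -j/(ω·C) = 0 - j874 Ω
Step 3 — Parallel combination: 1/Z_total = 1/R + 1/L + 1/C; Z_total = 432.4 + j16.25 Ω = 432.7∠2.2° Ω.

Z = 432.4 + j16.25 Ω = 432.7∠2.2° Ω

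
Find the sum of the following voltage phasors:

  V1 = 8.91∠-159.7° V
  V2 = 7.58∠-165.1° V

Step 1 — Convert each phasor to rectangular form:
  V1 = 8.91·(cos(-159.7°) + j·sin(-159.7°)) = -8.357 - j3.091 V
  V2 = 7.58·(cos(-165.1°) + j·sin(-165.1°)) = -7.325 - j1.949 V
Step 2 — Sum components: V_total = -15.68 - j5.04 V.
Step 3 — Convert to polar: |V_total| = 16.47 V, ∠V_total = -162.2°.

V_total = 16.47∠-162.2° V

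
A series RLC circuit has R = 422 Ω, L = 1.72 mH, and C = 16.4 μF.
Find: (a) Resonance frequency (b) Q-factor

Step 1 — Resonance condition Im(Z)=0 gives ω₀ = 1/√(LC).
Step 2 — ω₀ = 1/√(0.00172·1.64e-05) = 5954 rad/s.
Step 3 — f₀ = ω₀/(2π) = 947.6 Hz.
Step 4 — Series Q: Q = ω₀L/R = 5954·0.00172/422 = 0.02427.

(a) f₀ = 947.6 Hz  (b) Q = 0.02427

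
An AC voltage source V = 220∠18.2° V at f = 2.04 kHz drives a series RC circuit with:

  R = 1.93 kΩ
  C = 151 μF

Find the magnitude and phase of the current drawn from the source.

Step 1 — Angular frequency: ω = 2π·f = 2π·2040 = 1.282e+04 rad/s.
Step 2 — Component impedances:
  R: Z = R = 1930 Ω
  C: Z = 1/(jωC) = -j/(ω·C) = 0 - j0.5167 Ω
Step 3 — Series combination: Z_total = R + C = 1930 - j0.5167 Ω = 1930∠-0.0° Ω.
Step 4 — Source phasor: V = 220∠18.2° V = 209 + j68.71 V.
Step 5 — Ohm's law: I = V / Z_total = (209 + j68.71) / (1930 - j0.5167) = 0.1083 + j0.03563 A.
Step 6 — Convert to polar: |I| = 0.114 A, ∠I = 18.2°.

I = 0.114∠18.2° A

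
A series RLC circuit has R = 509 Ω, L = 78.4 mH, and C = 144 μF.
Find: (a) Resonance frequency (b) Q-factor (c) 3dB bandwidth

Step 1 — Resonance condition Im(Z)=0 gives ω₀ = 1/√(LC).
Step 2 — ω₀ = 1/√(0.0784·0.000144) = 297.6 rad/s.
Step 3 — f₀ = ω₀/(2π) = 47.37 Hz.
Step 4 — Series Q: Q = ω₀L/R = 297.6·0.0784/509 = 0.04584.
Step 5 — 3dB bandwidth: Δω = ω₀/Q = 6492 rad/s; BW = Δω/(2π) = 1033 Hz.

(a) f₀ = 47.37 Hz  (b) Q = 0.04584  (c) BW = 1033 Hz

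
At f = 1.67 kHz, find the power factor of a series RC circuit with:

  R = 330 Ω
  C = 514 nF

Step 1 — Angular frequency: ω = 2π·f = 2π·1670 = 1.049e+04 rad/s.
Step 2 — Component impedances:
  R: Z = R = 330 Ω
  C: Z = 1/(jωC) = -j/(ω·C) = 0 - j185.4 Ω
Step 3 — Series combination: Z_total = R + C = 330 - j185.4 Ω = 378.5∠-29.3° Ω.
Step 4 — Power factor: PF = cos(φ) = Re(Z)/|Z| = 330/378.52 = 0.8718.
Step 5 — Type: Im(Z) = -185.4 ⇒ leading (phase φ = -29.3°).

PF = 0.8718 (leading, φ = -29.3°)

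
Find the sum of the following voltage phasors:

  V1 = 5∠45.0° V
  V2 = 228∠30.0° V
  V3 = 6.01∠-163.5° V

Step 1 — Convert each phasor to rectangular form:
  V1 = 5·(cos(45.0°) + j·sin(45.0°)) = 3.536 + j3.536 V
  V2 = 228·(cos(30.0°) + j·sin(30.0°)) = 197.5 + j114 V
  V3 = 6.01·(cos(-163.5°) + j·sin(-163.5°)) = -5.763 - j1.707 V
Step 2 — Sum components: V_total = 195.2 + j115.8 V.
Step 3 — Convert to polar: |V_total| = 227 V, ∠V_total = 30.7°.

V_total = 227∠30.7° V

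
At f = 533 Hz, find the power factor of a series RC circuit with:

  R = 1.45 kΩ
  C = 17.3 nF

Step 1 — Angular frequency: ω = 2π·f = 2π·533 = 3349 rad/s.
Step 2 — Component impedances:
  R: Z = R = 1450 Ω
  C: Z = 1/(jωC) = -j/(ω·C) = 0 - j1.726e+04 Ω
Step 3 — Series combination: Z_total = R + C = 1450 - j1.726e+04 Ω = 1.732e+04∠-85.2° Ω.
Step 4 — Power factor: PF = cos(φ) = Re(Z)/|Z| = 1450/17321 = 0.08371.
Step 5 — Type: Im(Z) = -1.726e+04 ⇒ leading (phase φ = -85.2°).

PF = 0.08371 (leading, φ = -85.2°)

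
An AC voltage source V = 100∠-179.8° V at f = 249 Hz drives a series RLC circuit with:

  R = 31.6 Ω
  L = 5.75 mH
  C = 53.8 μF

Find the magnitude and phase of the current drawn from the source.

Step 1 — Angular frequency: ω = 2π·f = 2π·249 = 1565 rad/s.
Step 2 — Component impedances:
  R: Z = R = 31.6 Ω
  L: Z = jωL = j·1565·0.00575 = 0 + j8.996 Ω
  C: Z = 1/(jωC) = -j/(ω·C) = 0 - j11.88 Ω
Step 3 — Series combination: Z_total = R + L + C = 31.6 - j2.885 Ω = 31.73∠-5.2° Ω.
Step 4 — Source phasor: V = 100∠-179.8° V = -100 - j0.3491 V.
Step 5 — Ohm's law: I = V / Z_total = (-100 - j0.3491) / (31.6 - j2.885) = -3.137 - j0.2974 A.
Step 6 — Convert to polar: |I| = 3.151 A, ∠I = -174.6°.

I = 3.151∠-174.6° A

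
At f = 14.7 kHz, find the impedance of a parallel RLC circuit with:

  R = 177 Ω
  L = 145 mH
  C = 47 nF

Step 1 — Angular frequency: ω = 2π·f = 2π·1.47e+04 = 9.236e+04 rad/s.
Step 2 — Component impedances:
  R: Z = R = 177 Ω
  L: Z = jωL = j·9.236e+04·0.145 = 0 + j1.339e+04 Ω
  C: Z = 1/(jωC) = -j/(ω·C) = 0 - j230.4 Ω
Step 3 — Parallel combination: 1/Z_total = 1/R + 1/L + 1/C; Z_total = 112.7 - j85.12 Ω = 141.3∠-37.1° Ω.

Z = 112.7 - j85.12 Ω = 141.3∠-37.1° Ω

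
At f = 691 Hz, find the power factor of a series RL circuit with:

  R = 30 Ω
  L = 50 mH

Step 1 — Angular frequency: ω = 2π·f = 2π·691 = 4342 rad/s.
Step 2 — Component impedances:
  R: Z = R = 30 Ω
  L: Z = jωL = j·4342·0.05 = 0 + j217.1 Ω
Step 3 — Series combination: Z_total = R + L = 30 + j217.1 Ω = 219.1∠82.1° Ω.
Step 4 — Power factor: PF = cos(φ) = Re(Z)/|Z| = 30/219.1 = 0.1369.
Step 5 — Type: Im(Z) = 217.1 ⇒ lagging (phase φ = 82.1°).

PF = 0.1369 (lagging, φ = 82.1°)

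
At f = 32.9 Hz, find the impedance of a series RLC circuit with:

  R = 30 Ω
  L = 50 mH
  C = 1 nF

Step 1 — Angular frequency: ω = 2π·f = 2π·32.9 = 206.7 rad/s.
Step 2 — Component impedances:
  R: Z = R = 30 Ω
  L: Z = jωL = j·206.7·0.05 = 0 + j10.34 Ω
  C: Z = 1/(jωC) = -j/(ω·C) = 0 - j4.838e+06 Ω
Step 3 — Series combination: Z_total = R + L + C = 30 - j4.838e+06 Ω = 4.838e+06∠-90.0° Ω.

Z = 30 - j4.838e+06 Ω = 4.838e+06∠-90.0° Ω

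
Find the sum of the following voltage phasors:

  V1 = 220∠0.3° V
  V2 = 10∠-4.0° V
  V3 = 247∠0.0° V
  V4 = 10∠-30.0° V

Step 1 — Convert each phasor to rectangular form:
  V1 = 220·(cos(0.3°) + j·sin(0.3°)) = 220 + j1.152 V
  V2 = 10·(cos(-4.0°) + j·sin(-4.0°)) = 9.976 - j0.6976 V
  V3 = 247·(cos(0.0°) + j·sin(0.0°)) = 247 V
  V4 = 10·(cos(-30.0°) + j·sin(-30.0°)) = 8.66 - j5 V
Step 2 — Sum components: V_total = 485.6 - j4.546 V.
Step 3 — Convert to polar: |V_total| = 485.7 V, ∠V_total = -0.5°.

V_total = 485.7∠-0.5° V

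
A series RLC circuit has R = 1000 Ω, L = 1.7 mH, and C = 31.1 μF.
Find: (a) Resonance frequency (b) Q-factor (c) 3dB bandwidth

Step 1 — Resonance: ω₀ = 1/√(LC) = 1/√(0.0017·3.11e-05) = 4349 rad/s.
Step 2 — f₀ = ω₀/(2π) = 692.2 Hz.
Step 3 — Series Q: Q = ω₀L/R = 4349·0.0017/1000 = 0.007393.
Step 4 — Bandwidth: Δω = ω₀/Q = 5.882e+05 rad/s; BW = Δω/(2π) = 9.362e+04 Hz.

(a) f₀ = 692.2 Hz  (b) Q = 0.007393  (c) BW = 9.362e+04 Hz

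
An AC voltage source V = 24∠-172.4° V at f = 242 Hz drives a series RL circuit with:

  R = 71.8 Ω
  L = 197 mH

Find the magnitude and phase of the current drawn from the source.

Step 1 — Angular frequency: ω = 2π·f = 2π·242 = 1521 rad/s.
Step 2 — Component impedances:
  R: Z = R = 71.8 Ω
  L: Z = jωL = j·1521·0.197 = 0 + j299.5 Ω
Step 3 — Series combination: Z_total = R + L = 71.8 + j299.5 Ω = 308∠76.5° Ω.
Step 4 — Source phasor: V = 24∠-172.4° V = -23.79 - j3.174 V.
Step 5 — Ohm's law: I = V / Z_total = (-23.79 - j3.174) / (71.8 + j299.5) = -0.02802 + j0.0727 A.
Step 6 — Convert to polar: |I| = 0.07791 A, ∠I = 111.1°.

I = 0.07791∠111.1° A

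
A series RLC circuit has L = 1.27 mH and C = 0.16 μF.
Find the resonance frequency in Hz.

Step 1 — Resonance condition Im(Z)=0 gives ω₀ = 1/√(LC).
Step 2 — ω₀ = 1/√(0.00127·1.6e-07) = 7.015e+04 rad/s.
Step 3 — f₀ = ω₀/(2π) = 1.116e+04 Hz.

f₀ = 1.116e+04 Hz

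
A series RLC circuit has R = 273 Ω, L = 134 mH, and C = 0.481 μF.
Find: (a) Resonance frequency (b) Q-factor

Step 1 — Resonance condition Im(Z)=0 gives ω₀ = 1/√(LC).
Step 2 — ω₀ = 1/√(0.134·4.81e-07) = 3939 rad/s.
Step 3 — f₀ = ω₀/(2π) = 626.9 Hz.
Step 4 — Series Q: Q = ω₀L/R = 3939·0.134/273 = 1.933.

(a) f₀ = 626.9 Hz  (b) Q = 1.933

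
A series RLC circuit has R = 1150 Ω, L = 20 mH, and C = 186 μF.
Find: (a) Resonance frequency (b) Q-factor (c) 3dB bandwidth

Step 1 — Resonance condition Im(Z)=0 gives ω₀ = 1/√(LC).
Step 2 — ω₀ = 1/√(0.02·0.000186) = 518.5 rad/s.
Step 3 — f₀ = ω₀/(2π) = 82.52 Hz.
Step 4 — Series Q: Q = ω₀L/R = 518.5·0.02/1150 = 0.009017.
Step 5 — 3dB bandwidth: Δω = ω₀/Q = 5.75e+04 rad/s; BW = Δω/(2π) = 9151 Hz.

(a) f₀ = 82.52 Hz  (b) Q = 0.009017  (c) BW = 9151 Hz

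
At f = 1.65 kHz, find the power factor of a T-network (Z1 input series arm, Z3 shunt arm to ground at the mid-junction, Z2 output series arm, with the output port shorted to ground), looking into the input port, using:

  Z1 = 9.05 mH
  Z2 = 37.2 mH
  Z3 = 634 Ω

Step 1 — Angular frequency: ω = 2π·f = 2π·1650 = 1.037e+04 rad/s.
Step 2 — Component impedances:
  Z1: Z = jωL = j·1.037e+04·0.00905 = 0 + j93.82 Ω
  Z2: Z = jωL = j·1.037e+04·0.0372 = 0 + j385.7 Ω
  Z3: Z = R = 634 Ω
Step 3 — With the output port shorted to ground, the output series arm Z2 runs from the junction to ground; the shunt arm Z3 also runs from the junction to ground. They appear in parallel: Z3 || Z2 = 171.2 + j281.5 Ω.
Step 4 — Series with input arm Z1: Z_in = Z1 + (Z3 || Z2) = 171.2 + j375.3 Ω = 412.5∠65.5° Ω.
Step 5 — Power factor: PF = cos(φ) = Re(Z)/|Z| = 171.24/412.54 = 0.4151.
Step 6 — Type: Im(Z) = 375.3 ⇒ lagging (phase φ = 65.5°).

PF = 0.4151 (lagging, φ = 65.5°)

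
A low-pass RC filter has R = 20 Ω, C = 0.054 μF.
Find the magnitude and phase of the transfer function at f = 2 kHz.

Step 1 — Angular frequency: ω = 2π·2000 = 1.257e+04 rad/s.
Step 2 — Transfer function: H(jω) = 1/(1 + jωRC).
Step 3 — Denominator: 1 + jωRC = 1 + j·1.257e+04·20·5.4e-08 = 1 + j0.01357.
Step 4 — H = 0.9998 - j0.01357.
Step 5 — Magnitude: |H| = 0.9999 (-0.0 dB); phase: φ = -0.8°.

|H| = 0.9999 (-0.0 dB), φ = -0.8°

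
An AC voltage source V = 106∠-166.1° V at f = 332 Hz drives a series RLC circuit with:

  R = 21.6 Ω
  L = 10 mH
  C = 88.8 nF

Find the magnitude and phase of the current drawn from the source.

Step 1 — Angular frequency: ω = 2π·f = 2π·332 = 2086 rad/s.
Step 2 — Component impedances:
  R: Z = R = 21.6 Ω
  L: Z = jωL = j·2086·0.01 = 0 + j20.86 Ω
  C: Z = 1/(jωC) = -j/(ω·C) = 0 - j5398 Ω
Step 3 — Series combination: Z_total = R + L + C = 21.6 - j5378 Ω = 5378∠-89.8° Ω.
Step 4 — Source phasor: V = 106∠-166.1° V = -102.9 - j25.46 V.
Step 5 — Ohm's law: I = V / Z_total = (-102.9 - j25.46) / (21.6 - j5378) = 0.004658 - j0.01915 A.
Step 6 — Convert to polar: |I| = 0.01971 A, ∠I = -76.3°.

I = 0.01971∠-76.3° A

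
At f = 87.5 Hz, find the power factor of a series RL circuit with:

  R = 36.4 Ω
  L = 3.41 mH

Step 1 — Angular frequency: ω = 2π·f = 2π·87.5 = 549.8 rad/s.
Step 2 — Component impedances:
  R: Z = R = 36.4 Ω
  L: Z = jωL = j·549.8·0.00341 = 0 + j1.875 Ω
Step 3 — Series combination: Z_total = R + L = 36.4 + j1.875 Ω = 36.45∠2.9° Ω.
Step 4 — Power factor: PF = cos(φ) = Re(Z)/|Z| = 36.4/36.448 = 0.9987.
Step 5 — Type: Im(Z) = 1.875 ⇒ lagging (phase φ = 2.9°).

PF = 0.9987 (lagging, φ = 2.9°)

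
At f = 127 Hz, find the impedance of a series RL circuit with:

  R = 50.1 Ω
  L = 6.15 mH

Step 1 — Angular frequency: ω = 2π·f = 2π·127 = 798 rad/s.
Step 2 — Component impedances:
  R: Z = R = 50.1 Ω
  L: Z = jωL = j·798·0.00615 = 0 + j4.907 Ω
Step 3 — Series combination: Z_total = R + L = 50.1 + j4.907 Ω = 50.34∠5.6° Ω.

Z = 50.1 + j4.907 Ω = 50.34∠5.6° Ω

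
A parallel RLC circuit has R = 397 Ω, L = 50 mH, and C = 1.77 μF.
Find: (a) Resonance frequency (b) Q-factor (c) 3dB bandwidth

Step 1 — Resonance: ω₀ = 1/√(LC) = 1/√(0.05·1.77e-06) = 3361 rad/s.
Step 2 — f₀ = ω₀/(2π) = 535 Hz.
Step 3 — Parallel Q: Q = R/(ω₀L) = 397/(3361·0.05) = 2.362.
Step 4 — Bandwidth: Δω = ω₀/Q = 1423 rad/s; BW = Δω/(2π) = 226.5 Hz.

(a) f₀ = 535 Hz  (b) Q = 2.362  (c) BW = 226.5 Hz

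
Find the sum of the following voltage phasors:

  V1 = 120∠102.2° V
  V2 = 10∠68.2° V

Step 1 — Convert each phasor to rectangular form:
  V1 = 120·(cos(102.2°) + j·sin(102.2°)) = -25.36 + j117.3 V
  V2 = 10·(cos(68.2°) + j·sin(68.2°)) = 3.714 + j9.285 V
Step 2 — Sum components: V_total = -21.65 + j126.6 V.
Step 3 — Convert to polar: |V_total| = 128.4 V, ∠V_total = 99.7°.

V_total = 128.4∠99.7° V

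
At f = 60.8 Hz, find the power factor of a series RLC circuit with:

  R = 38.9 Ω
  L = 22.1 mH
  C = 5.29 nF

Step 1 — Angular frequency: ω = 2π·f = 2π·60.8 = 382 rad/s.
Step 2 — Component impedances:
  R: Z = R = 38.9 Ω
  L: Z = jωL = j·382·0.0221 = 0 + j8.443 Ω
  C: Z = 1/(jωC) = -j/(ω·C) = 0 - j4.948e+05 Ω
Step 3 — Series combination: Z_total = R + L + C = 38.9 - j4.948e+05 Ω = 4.948e+05∠-90.0° Ω.
Step 4 — Power factor: PF = cos(φ) = Re(Z)/|Z| = 38.9/4.9483e+05 = 7.861e-05.
Step 5 — Type: Im(Z) = -4.948e+05 ⇒ leading (phase φ = -90.0°).

PF = 7.861e-05 (leading, φ = -90.0°)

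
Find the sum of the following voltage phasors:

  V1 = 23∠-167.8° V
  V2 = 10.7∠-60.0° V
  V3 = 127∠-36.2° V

Step 1 — Convert each phasor to rectangular form:
  V1 = 23·(cos(-167.8°) + j·sin(-167.8°)) = -22.48 - j4.86 V
  V2 = 10.7·(cos(-60.0°) + j·sin(-60.0°)) = 5.35 - j9.266 V
  V3 = 127·(cos(-36.2°) + j·sin(-36.2°)) = 102.5 - j75.01 V
Step 2 — Sum components: V_total = 85.35 - j89.13 V.
Step 3 — Convert to polar: |V_total| = 123.4 V, ∠V_total = -46.2°.

V_total = 123.4∠-46.2° V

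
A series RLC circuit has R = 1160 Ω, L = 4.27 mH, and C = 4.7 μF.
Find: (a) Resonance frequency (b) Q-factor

Step 1 — Resonance condition Im(Z)=0 gives ω₀ = 1/√(LC).
Step 2 — ω₀ = 1/√(0.00427·4.7e-06) = 7059 rad/s.
Step 3 — f₀ = ω₀/(2π) = 1123 Hz.
Step 4 — Series Q: Q = ω₀L/R = 7059·0.00427/1160 = 0.02598.

(a) f₀ = 1123 Hz  (b) Q = 0.02598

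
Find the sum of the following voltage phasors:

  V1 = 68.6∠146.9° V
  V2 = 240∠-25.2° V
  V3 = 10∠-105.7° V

Step 1 — Convert each phasor to rectangular form:
  V1 = 68.6·(cos(146.9°) + j·sin(146.9°)) = -57.47 + j37.46 V
  V2 = 240·(cos(-25.2°) + j·sin(-25.2°)) = 217.2 - j102.2 V
  V3 = 10·(cos(-105.7°) + j·sin(-105.7°)) = -2.706 - j9.627 V
Step 2 — Sum components: V_total = 157 - j74.35 V.
Step 3 — Convert to polar: |V_total| = 173.7 V, ∠V_total = -25.3°.

V_total = 173.7∠-25.3° V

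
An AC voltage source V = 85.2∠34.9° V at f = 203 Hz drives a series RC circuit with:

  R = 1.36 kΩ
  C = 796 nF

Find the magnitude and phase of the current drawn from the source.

Step 1 — Angular frequency: ω = 2π·f = 2π·203 = 1275 rad/s.
Step 2 — Component impedances:
  R: Z = R = 1360 Ω
  C: Z = 1/(jωC) = -j/(ω·C) = 0 - j984.9 Ω
Step 3 — Series combination: Z_total = R + C = 1360 - j984.9 Ω = 1679∠-35.9° Ω.
Step 4 — Source phasor: V = 85.2∠34.9° V = 69.88 + j48.75 V.
Step 5 — Ohm's law: I = V / Z_total = (69.88 + j48.75) / (1360 - j984.9) = 0.01668 + j0.04792 A.
Step 6 — Convert to polar: |I| = 0.05074 A, ∠I = 70.8°.

I = 0.05074∠70.8° A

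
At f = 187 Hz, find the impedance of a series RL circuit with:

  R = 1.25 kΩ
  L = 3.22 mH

Step 1 — Angular frequency: ω = 2π·f = 2π·187 = 1175 rad/s.
Step 2 — Component impedances:
  R: Z = R = 1250 Ω
  L: Z = jωL = j·1175·0.00322 = 0 + j3.783 Ω
Step 3 — Series combination: Z_total = R + L = 1250 + j3.783 Ω = 1250∠0.2° Ω.

Z = 1250 + j3.783 Ω = 1250∠0.2° Ω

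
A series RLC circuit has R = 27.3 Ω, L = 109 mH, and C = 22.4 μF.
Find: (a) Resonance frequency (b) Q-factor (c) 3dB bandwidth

Step 1 — Resonance condition Im(Z)=0 gives ω₀ = 1/√(LC).
Step 2 — ω₀ = 1/√(0.109·2.24e-05) = 640 rad/s.
Step 3 — f₀ = ω₀/(2π) = 101.9 Hz.
Step 4 — Series Q: Q = ω₀L/R = 640·0.109/27.3 = 2.555.
Step 5 — 3dB bandwidth: Δω = ω₀/Q = 250.5 rad/s; BW = Δω/(2π) = 39.86 Hz.

(a) f₀ = 101.9 Hz  (b) Q = 2.555  (c) BW = 39.86 Hz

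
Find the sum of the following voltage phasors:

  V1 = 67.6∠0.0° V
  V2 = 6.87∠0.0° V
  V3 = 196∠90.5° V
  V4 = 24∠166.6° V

Step 1 — Convert each phasor to rectangular form:
  V1 = 67.6·(cos(0.0°) + j·sin(0.0°)) = 67.6 V
  V2 = 6.87·(cos(0.0°) + j·sin(0.0°)) = 6.87 V
  V3 = 196·(cos(90.5°) + j·sin(90.5°)) = -1.71 + j196 V
  V4 = 24·(cos(166.6°) + j·sin(166.6°)) = -23.35 + j5.562 V
Step 2 — Sum components: V_total = 49.41 + j201.6 V.
Step 3 — Convert to polar: |V_total| = 207.5 V, ∠V_total = 76.2°.

V_total = 207.5∠76.2° V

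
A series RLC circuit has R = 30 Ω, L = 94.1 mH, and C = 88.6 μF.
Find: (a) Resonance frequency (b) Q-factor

Step 1 — Resonance condition Im(Z)=0 gives ω₀ = 1/√(LC).
Step 2 — ω₀ = 1/√(0.0941·8.86e-05) = 346.3 rad/s.
Step 3 — f₀ = ω₀/(2π) = 55.12 Hz.
Step 4 — Series Q: Q = ω₀L/R = 346.3·0.0941/30 = 1.086.

(a) f₀ = 55.12 Hz  (b) Q = 1.086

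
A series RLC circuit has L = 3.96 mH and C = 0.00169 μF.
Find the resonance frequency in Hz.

Step 1 — Resonance condition Im(Z)=0 gives ω₀ = 1/√(LC).
Step 2 — ω₀ = 1/√(0.00396·1.69e-09) = 3.866e+05 rad/s.
Step 3 — f₀ = ω₀/(2π) = 6.152e+04 Hz.

f₀ = 6.152e+04 Hz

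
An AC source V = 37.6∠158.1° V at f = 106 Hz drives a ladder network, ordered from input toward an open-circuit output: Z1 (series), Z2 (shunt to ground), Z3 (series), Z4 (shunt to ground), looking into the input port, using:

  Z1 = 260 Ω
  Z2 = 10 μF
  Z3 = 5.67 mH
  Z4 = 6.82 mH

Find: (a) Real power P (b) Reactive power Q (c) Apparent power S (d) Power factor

Step 1 — Angular frequency: ω = 2π·f = 2π·106 = 666 rad/s.
Step 2 — Component impedances:
  Z1: Z = R = 260 Ω
  Z2: Z = 1/(jωC) = -j/(ω·C) = 0 - j150.1 Ω
  Z3: Z = jωL = j·666·0.00567 = 0 + j3.776 Ω
  Z4: Z = jωL = j·666·0.00682 = 0 + j4.542 Ω
Step 3 — Ladder network (open output): work backward from the far end, alternating series and parallel combinations. Z_in = 260 + j8.806 Ω = 260.1∠1.9° Ω.
Step 4 — Source phasor: V = 37.6∠158.1° V = -34.89 + j14.02 V.
Step 5 — Current: I = V / Z = -0.1322 + j0.05842 A = 0.1445∠156.2° A.
Step 6 — Complex power: S = V·I* = 5.431 + j0.184 VA.
Step 7 — Real power: P = Re(S) = 5.431 W.
Step 8 — Reactive power: Q = Im(S) = 0.184 VAR.
Step 9 — Apparent power: |S| = 5.434 VA.
Step 10 — Power factor: PF = P/|S| = 0.9994 (lagging).

(a) P = 5.431 W  (b) Q = 0.184 VAR  (c) S = 5.434 VA  (d) PF = 0.9994 (lagging)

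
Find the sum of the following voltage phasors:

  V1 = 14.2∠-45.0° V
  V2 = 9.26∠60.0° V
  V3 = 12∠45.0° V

Step 1 — Convert each phasor to rectangular form:
  V1 = 14.2·(cos(-45.0°) + j·sin(-45.0°)) = 10.04 - j10.04 V
  V2 = 9.26·(cos(60.0°) + j·sin(60.0°)) = 4.63 + j8.019 V
  V3 = 12·(cos(45.0°) + j·sin(45.0°)) = 8.485 + j8.485 V
Step 2 — Sum components: V_total = 23.16 + j6.464 V.
Step 3 — Convert to polar: |V_total| = 24.04 V, ∠V_total = 15.6°.

V_total = 24.04∠15.6° V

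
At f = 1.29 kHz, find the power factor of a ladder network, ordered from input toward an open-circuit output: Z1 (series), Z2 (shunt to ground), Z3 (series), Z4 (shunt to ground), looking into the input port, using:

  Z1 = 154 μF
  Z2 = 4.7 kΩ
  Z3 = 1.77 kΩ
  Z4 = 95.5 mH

Step 1 — Angular frequency: ω = 2π·f = 2π·1290 = 8105 rad/s.
Step 2 — Component impedances:
  Z1: Z = 1/(jωC) = -j/(ω·C) = 0 - j0.8011 Ω
  Z2: Z = R = 4700 Ω
  Z3: Z = R = 1770 Ω
  Z4: Z = jωL = j·8105·0.0955 = 0 + j774.1 Ω
Step 3 — Ladder network (open output): work backward from the far end, alternating series and parallel combinations. Z_in = 1334 + j401.9 Ω = 1393∠16.8° Ω.
Step 4 — Power factor: PF = cos(φ) = Re(Z)/|Z| = 1334/1393.2 = 0.9575.
Step 5 — Type: Im(Z) = 401.9 ⇒ lagging (phase φ = 16.8°).

PF = 0.9575 (lagging, φ = 16.8°)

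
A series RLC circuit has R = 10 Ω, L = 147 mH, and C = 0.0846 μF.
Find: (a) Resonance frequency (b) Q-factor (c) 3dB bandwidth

Step 1 — Resonance: ω₀ = 1/√(LC) = 1/√(0.147·8.46e-08) = 8967 rad/s.
Step 2 — f₀ = ω₀/(2π) = 1427 Hz.
Step 3 — Series Q: Q = ω₀L/R = 8967·0.147/10 = 131.8.
Step 4 — Bandwidth: Δω = ω₀/Q = 68.03 rad/s; BW = Δω/(2π) = 10.83 Hz.

(a) f₀ = 1427 Hz  (b) Q = 131.8  (c) BW = 10.83 Hz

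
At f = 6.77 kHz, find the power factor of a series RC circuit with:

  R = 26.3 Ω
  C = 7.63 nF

Step 1 — Angular frequency: ω = 2π·f = 2π·6770 = 4.254e+04 rad/s.
Step 2 — Component impedances:
  R: Z = R = 26.3 Ω
  C: Z = 1/(jωC) = -j/(ω·C) = 0 - j3081 Ω
Step 3 — Series combination: Z_total = R + C = 26.3 - j3081 Ω = 3081∠-89.5° Ω.
Step 4 — Power factor: PF = cos(φ) = Re(Z)/|Z| = 26.3/3081 = 0.008536.
Step 5 — Type: Im(Z) = -3081 ⇒ leading (phase φ = -89.5°).

PF = 0.008536 (leading, φ = -89.5°)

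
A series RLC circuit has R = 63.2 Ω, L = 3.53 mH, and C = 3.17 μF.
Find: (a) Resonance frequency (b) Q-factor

Step 1 — Resonance condition Im(Z)=0 gives ω₀ = 1/√(LC).
Step 2 — ω₀ = 1/√(0.00353·3.17e-06) = 9453 rad/s.
Step 3 — f₀ = ω₀/(2π) = 1505 Hz.
Step 4 — Series Q: Q = ω₀L/R = 9453·0.00353/63.2 = 0.528.

(a) f₀ = 1505 Hz  (b) Q = 0.528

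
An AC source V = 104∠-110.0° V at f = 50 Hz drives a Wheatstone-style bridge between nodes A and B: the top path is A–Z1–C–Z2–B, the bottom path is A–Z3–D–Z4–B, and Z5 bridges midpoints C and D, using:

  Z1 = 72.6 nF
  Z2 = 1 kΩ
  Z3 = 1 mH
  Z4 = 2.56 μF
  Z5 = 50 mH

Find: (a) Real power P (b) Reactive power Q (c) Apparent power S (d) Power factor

Step 1 — Angular frequency: ω = 2π·f = 2π·50 = 314.2 rad/s.
Step 2 — Component impedances:
  Z1: Z = 1/(jωC) = -j/(ω·C) = 0 - j4.384e+04 Ω
  Z2: Z = R = 1000 Ω
  Z3: Z = jωL = j·314.2·0.001 = 0 + j0.3142 Ω
  Z4: Z = 1/(jωC) = -j/(ω·C) = 0 - j1243 Ω
  Z5: Z = jωL = j·314.2·0.05 = 0 + j15.71 Ω
Step 3 — Bridge requires nodal analysis (the Z5 bridge couples midpoints C and D, so the two paths cannot be reduced to a simple series/parallel combination). Setting node B to ground and injecting 1 A at node A, the 3-node admittance system at A, C, D solves to V_A = Z_AB = 616.6 - j486 Ω = 785.2∠-38.2° Ω.
Step 4 — Source phasor: V = 104∠-110.0° V = -35.57 - j97.73 V.
Step 5 — Current: I = V / Z = 0.04147 - j0.1258 A = 0.1325∠-71.8° A.
Step 6 — Complex power: S = V·I* = 10.82 - j8.528 VA.
Step 7 — Real power: P = Re(S) = 10.82 W.
Step 8 — Reactive power: Q = Im(S) = -8.528 VAR.
Step 9 — Apparent power: |S| = 13.78 VA.
Step 10 — Power factor: PF = P/|S| = 0.7854 (leading).

(a) P = 10.82 W  (b) Q = -8.528 VAR  (c) S = 13.78 VA  (d) PF = 0.7854 (leading)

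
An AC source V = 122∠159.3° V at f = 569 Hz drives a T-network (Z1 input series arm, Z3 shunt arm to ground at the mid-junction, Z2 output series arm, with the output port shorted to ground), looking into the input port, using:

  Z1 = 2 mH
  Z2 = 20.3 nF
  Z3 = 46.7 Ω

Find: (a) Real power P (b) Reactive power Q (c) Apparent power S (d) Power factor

Step 1 — Angular frequency: ω = 2π·f = 2π·569 = 3575 rad/s.
Step 2 — Component impedances:
  Z1: Z = jωL = j·3575·0.002 = 0 + j7.15 Ω
  Z2: Z = 1/(jωC) = -j/(ω·C) = 0 - j1.378e+04 Ω
  Z3: Z = R = 46.7 Ω
Step 3 — With the output port shorted to ground, the output series arm Z2 runs from the junction to ground; the shunt arm Z3 also runs from the junction to ground. They appear in parallel: Z3 || Z2 = 46.7 - j0.1583 Ω.
Step 4 — Series with input arm Z1: Z_in = Z1 + (Z3 || Z2) = 46.7 + j6.992 Ω = 47.22∠8.5° Ω.
Step 5 — Source phasor: V = 122∠159.3° V = -114.1 + j43.12 V.
Step 6 — Current: I = V / Z = -2.255 + j1.261 A = 2.584∠150.8° A.
Step 7 — Complex power: S = V·I* = 311.7 + j46.67 VA.
Step 8 — Real power: P = Re(S) = 311.7 W.
Step 9 — Reactive power: Q = Im(S) = 46.67 VAR.
Step 10 — Apparent power: |S| = 315.2 VA.
Step 11 — Power factor: PF = P/|S| = 0.989 (lagging).

(a) P = 311.7 W  (b) Q = 46.67 VAR  (c) S = 315.2 VA  (d) PF = 0.989 (lagging)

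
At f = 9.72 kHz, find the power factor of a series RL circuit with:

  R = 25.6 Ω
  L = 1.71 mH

Step 1 — Angular frequency: ω = 2π·f = 2π·9720 = 6.107e+04 rad/s.
Step 2 — Component impedances:
  R: Z = R = 25.6 Ω
  L: Z = jωL = j·6.107e+04·0.00171 = 0 + j104.4 Ω
Step 3 — Series combination: Z_total = R + L = 25.6 + j104.4 Ω = 107.5∠76.2° Ω.
Step 4 — Power factor: PF = cos(φ) = Re(Z)/|Z| = 25.6/107.5 = 0.2381.
Step 5 — Type: Im(Z) = 104.4 ⇒ lagging (phase φ = 76.2°).

PF = 0.2381 (lagging, φ = 76.2°)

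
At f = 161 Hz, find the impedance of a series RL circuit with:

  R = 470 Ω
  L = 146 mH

Step 1 — Angular frequency: ω = 2π·f = 2π·161 = 1012 rad/s.
Step 2 — Component impedances:
  R: Z = R = 470 Ω
  L: Z = jωL = j·1012·0.146 = 0 + j147.7 Ω
Step 3 — Series combination: Z_total = R + L = 470 + j147.7 Ω = 492.7∠17.4° Ω.

Z = 470 + j147.7 Ω = 492.7∠17.4° Ω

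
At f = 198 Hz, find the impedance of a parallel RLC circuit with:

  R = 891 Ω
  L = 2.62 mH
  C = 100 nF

Step 1 — Angular frequency: ω = 2π·f = 2π·198 = 1244 rad/s.
Step 2 — Component impedances:
  R: Z = R = 891 Ω
  L: Z = jωL = j·1244·0.00262 = 0 + j3.259 Ω
  C: Z = 1/(jωC) = -j/(ω·C) = 0 - j8038 Ω
Step 3 — Parallel combination: 1/Z_total = 1/R + 1/L + 1/C; Z_total = 0.01193 + j3.261 Ω = 3.261∠89.8° Ω.

Z = 0.01193 + j3.261 Ω = 3.261∠89.8° Ω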